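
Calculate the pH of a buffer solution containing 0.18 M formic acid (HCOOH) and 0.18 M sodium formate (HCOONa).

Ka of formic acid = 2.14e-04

pKa = -log(2.14e-04) = 3.67. pH = pKa + log([A⁻]/[HA]) = 3.67 + log(0.18/0.18)

pH = 3.67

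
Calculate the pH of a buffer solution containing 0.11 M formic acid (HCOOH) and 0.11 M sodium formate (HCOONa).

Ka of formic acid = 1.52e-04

pKa = -log(1.52e-04) = 3.82. pH = pKa + log([A⁻]/[HA]) = 3.82 + log(0.11/0.11)

pH = 3.82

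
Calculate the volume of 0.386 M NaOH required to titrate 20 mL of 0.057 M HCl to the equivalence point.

At equivalence: moles acid = moles base. moles HCl = 0.057 × 20/1000 = 0.00114 mol. V_base = moles / 0.386 × 1000 = 3.0 mL.

V_{base} = 3.0 mL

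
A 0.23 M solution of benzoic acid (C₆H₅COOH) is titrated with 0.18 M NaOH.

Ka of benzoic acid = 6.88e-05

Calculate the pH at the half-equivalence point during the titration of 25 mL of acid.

At half-equivalence [HA] = [A⁻], so Henderson-Hasselbalch gives pH = pKa = -log(6.88e-05) = 4.16.

pH = pKa = 4.16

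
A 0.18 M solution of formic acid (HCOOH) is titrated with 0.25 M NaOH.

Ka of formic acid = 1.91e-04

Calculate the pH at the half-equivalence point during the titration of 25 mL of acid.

At half-equivalence [HA] = [A⁻], so Henderson-Hasselbalch gives pH = pKa = -log(1.91e-04) = 3.72.

pH = pKa = 3.72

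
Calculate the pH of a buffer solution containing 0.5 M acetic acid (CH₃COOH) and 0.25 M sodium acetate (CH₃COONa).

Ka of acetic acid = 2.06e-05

pKa = -log(2.06e-05) = 4.69. pH = pKa + log([A⁻]/[HA]) = 4.69 + log(0.25/0.5)

pH = 4.39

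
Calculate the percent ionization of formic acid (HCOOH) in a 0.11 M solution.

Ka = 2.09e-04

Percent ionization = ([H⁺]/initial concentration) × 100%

Using Ka equilibrium: x² + Ka×x - Ka×C = 0. Solving: [H⁺] = 4.6914e-03. Percent = (4.6914e-03/0.11) × 100

Percent ionization = 4.26%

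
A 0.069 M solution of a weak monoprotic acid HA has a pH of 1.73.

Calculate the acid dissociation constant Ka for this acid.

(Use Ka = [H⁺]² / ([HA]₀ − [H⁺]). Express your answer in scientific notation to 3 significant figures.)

[H⁺] = 10^(−pH) = 10^(−1.73) = 1.862e-02 M. For HA ⇌ H⁺ + A⁻, Ka = [H⁺][A⁻]/[HA] = [H⁺]² / ([HA]₀ − [H⁺]) = (1.862e-02)² / (0.069 − 1.862e-02) = 6.88e-03.

K_a = 6.88e-03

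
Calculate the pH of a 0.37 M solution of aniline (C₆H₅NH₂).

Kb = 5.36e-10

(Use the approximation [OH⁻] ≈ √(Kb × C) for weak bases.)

[OH⁻] = √(Kb × C) = √(5.36e-10 × 0.37) = 1.4083e-05. pOH = 4.85, pH = 14 - pOH

pH = 9.15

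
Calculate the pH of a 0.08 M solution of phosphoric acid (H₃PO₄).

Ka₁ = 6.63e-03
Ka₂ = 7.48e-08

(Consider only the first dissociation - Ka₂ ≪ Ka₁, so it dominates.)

First dissociation dominates. From Ka₁ = [H⁺][HA⁻]/[H₂A], x² + Ka₁·x − Ka₁·C = 0 with C = 0.08 M and Ka₁ = 6.63e-03. Solving: [H⁺] = (−Ka₁ + √(Ka₁² + 4·Ka₁·C)) / 2 = 1.9953e-02 M. pH = -log(1.9953e-02) = 1.70.

pH = 1.70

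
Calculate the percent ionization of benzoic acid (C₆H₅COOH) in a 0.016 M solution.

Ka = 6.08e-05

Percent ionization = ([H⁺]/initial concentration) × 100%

Using Ka equilibrium: x² + Ka×x - Ka×C = 0. Solving: [H⁺] = 9.5637e-04. Percent = (9.5637e-04/0.016) × 100

Percent ionization = 5.98%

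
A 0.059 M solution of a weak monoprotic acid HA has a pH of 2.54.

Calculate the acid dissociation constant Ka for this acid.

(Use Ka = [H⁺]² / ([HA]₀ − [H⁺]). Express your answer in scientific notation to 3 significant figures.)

[H⁺] = 10^(−pH) = 10^(−2.54) = 2.884e-03 M. For HA ⇌ H⁺ + A⁻, Ka = [H⁺][A⁻]/[HA] = [H⁺]² / ([HA]₀ − [H⁺]) = (2.884e-03)² / (0.059 − 2.884e-03) = 1.48e-04.

K_a = 1.48e-04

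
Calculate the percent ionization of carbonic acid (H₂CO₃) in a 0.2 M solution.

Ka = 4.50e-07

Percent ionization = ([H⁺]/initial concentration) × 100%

Using Ka equilibrium: x² + Ka×x - Ka×C = 0. Solving: [H⁺] = 2.9978e-04. Percent = (2.9978e-04/0.2) × 100

Percent ionization = 0.15%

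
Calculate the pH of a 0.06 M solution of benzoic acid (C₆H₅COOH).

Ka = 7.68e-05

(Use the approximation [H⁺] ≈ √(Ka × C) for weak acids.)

[H⁺] = √(Ka × C) = √(7.68e-05 × 0.06) = 2.1466e-03. pH = -log(2.1466e-03)

pH = 2.67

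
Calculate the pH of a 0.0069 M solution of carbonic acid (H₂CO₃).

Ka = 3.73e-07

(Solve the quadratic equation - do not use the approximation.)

x² + Ka×x - Ka×C = 0. Using quadratic formula: [H⁺] = 5.0545e-05

pH = 4.30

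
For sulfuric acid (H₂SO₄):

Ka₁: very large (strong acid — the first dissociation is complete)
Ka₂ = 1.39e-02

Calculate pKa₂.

pKa₂ = -log(Ka₂) = -log(1.39e-02) = 1.86.

pK_{a2} = 1.86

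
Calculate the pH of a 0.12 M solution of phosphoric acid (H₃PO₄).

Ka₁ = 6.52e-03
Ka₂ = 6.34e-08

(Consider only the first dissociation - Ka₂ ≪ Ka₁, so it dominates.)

First dissociation dominates. From Ka₁ = [H⁺][HA⁻]/[H₂A], x² + Ka₁·x − Ka₁·C = 0 with C = 0.12 M and Ka₁ = 6.52e-03. Solving: [H⁺] = (−Ka₁ + √(Ka₁² + 4·Ka₁·C)) / 2 = 2.4901e-02 M. pH = -log(2.4901e-02) = 1.60.

pH = 1.60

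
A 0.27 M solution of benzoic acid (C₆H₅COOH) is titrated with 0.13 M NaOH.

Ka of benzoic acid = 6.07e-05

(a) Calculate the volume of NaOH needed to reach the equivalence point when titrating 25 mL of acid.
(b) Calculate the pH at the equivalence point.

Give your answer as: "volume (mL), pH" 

moles acid = 0.27 × 25/1000 = 0.00675 mol; V_base = moles/0.13 × 1000 = 51.9 mL. At equivalence only the conjugate base is present: [A⁻] = 0.00675/0.077 = 8.7750e-02 M. Kb = Kw/Ka = 1.65e-10; [OH⁻] = √(Kb × [A⁻]) = 3.8021e-06; pOH = 5.42; pH = 14 - pOH = 8.58.

V = 51.9 mL, pH = 8.58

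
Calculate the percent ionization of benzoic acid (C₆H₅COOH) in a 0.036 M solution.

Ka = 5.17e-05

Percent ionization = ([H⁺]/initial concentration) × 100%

Using Ka equilibrium: x² + Ka×x - Ka×C = 0. Solving: [H⁺] = 1.3387e-03. Percent = (1.3387e-03/0.036) × 100

Percent ionization = 3.72%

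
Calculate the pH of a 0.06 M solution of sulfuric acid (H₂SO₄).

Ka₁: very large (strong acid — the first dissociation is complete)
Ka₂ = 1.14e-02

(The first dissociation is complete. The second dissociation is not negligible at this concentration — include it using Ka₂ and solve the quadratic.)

First dissociation is complete: [H⁺]₀ = [HSO₄⁻]₀ = C = 0.06 M. Second dissociation HSO₄⁻ ⇌ H⁺ + SO₄²⁻: let x = [SO₄²⁻]. Ka₂ = (C + x)·x / (C − x) = 1.14e-02 → x² + (C + Ka₂)·x − Ka₂·C = 0 → x² + 0.07140·x − 6.840e-04 = 0. x = (−0.07140 + √(0.07140² + 4 × 6.840e-04)) / 2 = 8.5548e-03 M. [H⁺] = C + x = 0.06 + 8.5548e-03 = 6.8555e-02 M. pH = -log(6.8555e-02) = 1.16.

pH = 1.16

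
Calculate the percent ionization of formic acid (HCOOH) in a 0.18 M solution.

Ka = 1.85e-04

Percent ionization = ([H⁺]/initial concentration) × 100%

Using Ka equilibrium: x² + Ka×x - Ka×C = 0. Solving: [H⁺] = 5.6789e-03. Percent = (5.6789e-03/0.18) × 100

Percent ionization = 3.15%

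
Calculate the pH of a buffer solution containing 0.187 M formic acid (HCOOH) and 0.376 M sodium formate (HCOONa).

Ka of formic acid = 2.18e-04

pKa = -log(2.18e-04) = 3.66. pH = pKa + log([A⁻]/[HA]) = 3.66 + log(0.376/0.187)

pH = 3.96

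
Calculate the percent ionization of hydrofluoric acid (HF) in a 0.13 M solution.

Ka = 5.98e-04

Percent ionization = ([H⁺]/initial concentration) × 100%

Using Ka equilibrium: x² + Ka×x - Ka×C = 0. Solving: [H⁺] = 8.5231e-03. Percent = (8.5231e-03/0.13) × 100

Percent ionization = 6.56%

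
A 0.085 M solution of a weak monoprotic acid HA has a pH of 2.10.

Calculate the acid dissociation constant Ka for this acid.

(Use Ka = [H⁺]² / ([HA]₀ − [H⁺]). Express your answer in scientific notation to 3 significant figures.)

[H⁺] = 10^(−pH) = 10^(−2.10) = 7.943e-03 M. For HA ⇌ H⁺ + A⁻, Ka = [H⁺][A⁻]/[HA] = [H⁺]² / ([HA]₀ − [H⁺]) = (7.943e-03)² / (0.085 − 7.943e-03) = 8.19e-04.

K_a = 8.19e-04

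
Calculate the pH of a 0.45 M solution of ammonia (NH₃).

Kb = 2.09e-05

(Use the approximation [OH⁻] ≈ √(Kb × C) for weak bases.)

[OH⁻] = √(Kb × C) = √(2.09e-05 × 0.45) = 3.0668e-03. pOH = 2.51, pH = 14 - pOH

pH = 11.49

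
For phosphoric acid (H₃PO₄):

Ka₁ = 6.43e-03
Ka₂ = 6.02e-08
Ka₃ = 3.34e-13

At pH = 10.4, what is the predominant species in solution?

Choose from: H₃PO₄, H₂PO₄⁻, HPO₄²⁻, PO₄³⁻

pKa₁ = 2.19, pKa₂ = 7.22, pKa₃ = 12.48. For a polyprotic acid the predominant species crosses at each pKa: below pKa_n the protonated form dominates, above it the deprotonated form does. At pH = 10.4, the predominant species is HPO₄²⁻.

HPO₄²⁻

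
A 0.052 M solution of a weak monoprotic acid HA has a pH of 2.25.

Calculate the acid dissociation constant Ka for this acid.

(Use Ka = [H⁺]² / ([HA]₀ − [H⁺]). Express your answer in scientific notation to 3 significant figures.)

[H⁺] = 10^(−pH) = 10^(−2.25) = 5.623e-03 M. For HA ⇌ H⁺ + A⁻, Ka = [H⁺][A⁻]/[HA] = [H⁺]² / ([HA]₀ − [H⁺]) = (5.623e-03)² / (0.052 − 5.623e-03) = 6.82e-04.

K_a = 6.82e-04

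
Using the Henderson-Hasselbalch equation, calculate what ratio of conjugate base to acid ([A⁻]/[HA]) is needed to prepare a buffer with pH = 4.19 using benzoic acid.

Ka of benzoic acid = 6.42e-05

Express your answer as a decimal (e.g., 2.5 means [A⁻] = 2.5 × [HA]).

pKa = -log(6.42e-05) = 4.1925. pH = pKa + log([A⁻]/[HA]), so log([A⁻]/[HA]) = pH − pKa = 4.19 − 4.1925 = -0.0025. [A⁻]/[HA] = 10^(-0.0025) = 0.994

[A⁻]/[HA] = 0.994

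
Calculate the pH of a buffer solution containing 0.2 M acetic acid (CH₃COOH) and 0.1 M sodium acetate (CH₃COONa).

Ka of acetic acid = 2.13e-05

pKa = -log(2.13e-05) = 4.67. pH = pKa + log([A⁻]/[HA]) = 4.67 + log(0.1/0.2)

pH = 4.37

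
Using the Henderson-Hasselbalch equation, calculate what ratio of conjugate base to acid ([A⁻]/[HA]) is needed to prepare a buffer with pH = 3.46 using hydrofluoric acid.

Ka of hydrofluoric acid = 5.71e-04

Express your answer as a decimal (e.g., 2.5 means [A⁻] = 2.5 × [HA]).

pKa = -log(5.71e-04) = 3.2434. pH = pKa + log([A⁻]/[HA]), so log([A⁻]/[HA]) = pH − pKa = 3.46 − 3.2434 = 0.2166. [A⁻]/[HA] = 10^(0.2166) = 1.65

[A⁻]/[HA] = 1.65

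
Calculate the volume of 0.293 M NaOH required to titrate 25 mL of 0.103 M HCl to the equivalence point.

At equivalence: moles acid = moles base. moles HCl = 0.103 × 25/1000 = 0.002575 mol. V_base = moles / 0.293 × 1000 = 8.8 mL.

V_{base} = 8.8 mL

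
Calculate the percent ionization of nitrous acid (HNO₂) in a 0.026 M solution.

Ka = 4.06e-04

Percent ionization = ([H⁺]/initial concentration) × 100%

Using Ka equilibrium: x² + Ka×x - Ka×C = 0. Solving: [H⁺] = 3.0523e-03. Percent = (3.0523e-03/0.026) × 100

Percent ionization = 11.7%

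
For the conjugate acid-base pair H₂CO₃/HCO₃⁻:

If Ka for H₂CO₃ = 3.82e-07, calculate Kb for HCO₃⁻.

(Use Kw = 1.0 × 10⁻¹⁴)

For a conjugate pair Ka × Kb = Kw, so Kb = Kw/Ka = 1.0 × 10⁻¹⁴ / 3.82e-07 = 2.62e-08.

K_b = 2.62e-08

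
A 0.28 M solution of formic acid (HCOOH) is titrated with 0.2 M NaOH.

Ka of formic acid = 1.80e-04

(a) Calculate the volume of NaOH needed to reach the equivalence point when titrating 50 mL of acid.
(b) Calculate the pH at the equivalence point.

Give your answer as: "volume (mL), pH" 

moles acid = 0.28 × 50/1000 = 0.014 mol; V_base = moles/0.2 × 1000 = 70.0 mL. At equivalence only the conjugate base is present: [A⁻] = 0.014/0.120 = 1.1667e-01 M. Kb = Kw/Ka = 5.56e-11; [OH⁻] = √(Kb × [A⁻]) = 2.5459e-06; pOH = 5.59; pH = 14 - pOH = 8.41.

V = 70.0 mL, pH = 8.41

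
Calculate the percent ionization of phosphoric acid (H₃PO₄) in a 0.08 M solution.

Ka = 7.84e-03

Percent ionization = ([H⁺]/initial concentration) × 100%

Using Ka equilibrium: x² + Ka×x - Ka×C = 0. Solving: [H⁺] = 2.1429e-02. Percent = (2.1429e-02/0.08) × 100

Percent ionization = 26.8%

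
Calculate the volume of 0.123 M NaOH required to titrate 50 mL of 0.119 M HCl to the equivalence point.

At equivalence: moles acid = moles base. moles HCl = 0.119 × 50/1000 = 0.00595 mol. V_base = moles / 0.123 × 1000 = 48.4 mL.

V_{base} = 48.4 mL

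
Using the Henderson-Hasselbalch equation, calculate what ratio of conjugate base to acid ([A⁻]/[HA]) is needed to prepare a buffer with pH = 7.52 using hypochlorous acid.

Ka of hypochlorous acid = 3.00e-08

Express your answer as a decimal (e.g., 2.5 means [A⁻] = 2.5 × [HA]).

pKa = -log(3.00e-08) = 7.5229. pH = pKa + log([A⁻]/[HA]), so log([A⁻]/[HA]) = pH − pKa = 7.52 − 7.5229 = -0.0029. [A⁻]/[HA] = 10^(-0.0029) = 0.993

[A⁻]/[HA] = 0.993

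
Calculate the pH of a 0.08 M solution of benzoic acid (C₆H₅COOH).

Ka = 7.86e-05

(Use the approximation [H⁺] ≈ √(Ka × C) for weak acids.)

[H⁺] = √(Ka × C) = √(7.86e-05 × 0.08) = 2.5076e-03. pH = -log(2.5076e-03)

pH = 2.60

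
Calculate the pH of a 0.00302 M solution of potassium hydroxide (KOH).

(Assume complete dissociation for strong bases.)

[OH⁻] = 0.00302 M for strong base. pOH = -log[OH⁻] = 2.52, pH = 14 - pOH

pH = 11.48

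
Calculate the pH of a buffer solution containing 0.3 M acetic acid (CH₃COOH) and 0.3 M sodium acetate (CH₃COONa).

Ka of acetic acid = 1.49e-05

pKa = -log(1.49e-05) = 4.83. pH = pKa + log([A⁻]/[HA]) = 4.83 + log(0.3/0.3)

pH = 4.83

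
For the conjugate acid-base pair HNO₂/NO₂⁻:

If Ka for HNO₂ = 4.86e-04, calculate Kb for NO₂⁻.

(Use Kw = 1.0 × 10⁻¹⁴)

For a conjugate pair Ka × Kb = Kw, so Kb = Kw/Ka = 1.0 × 10⁻¹⁴ / 4.86e-04 = 2.06e-11.

K_b = 2.06e-11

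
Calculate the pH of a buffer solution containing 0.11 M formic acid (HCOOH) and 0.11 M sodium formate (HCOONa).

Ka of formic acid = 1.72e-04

pKa = -log(1.72e-04) = 3.76. pH = pKa + log([A⁻]/[HA]) = 3.76 + log(0.11/0.11)

pH = 3.76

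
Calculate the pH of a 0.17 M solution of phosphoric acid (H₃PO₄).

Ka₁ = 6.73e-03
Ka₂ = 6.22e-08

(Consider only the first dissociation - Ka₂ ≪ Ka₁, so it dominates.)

First dissociation dominates. From Ka₁ = [H⁺][HA⁻]/[H₂A], x² + Ka₁·x − Ka₁·C = 0 with C = 0.17 M and Ka₁ = 6.73e-03. Solving: [H⁺] = (−Ka₁ + √(Ka₁² + 4·Ka₁·C)) / 2 = 3.0627e-02 M. pH = -log(3.0627e-02) = 1.51.

pH = 1.51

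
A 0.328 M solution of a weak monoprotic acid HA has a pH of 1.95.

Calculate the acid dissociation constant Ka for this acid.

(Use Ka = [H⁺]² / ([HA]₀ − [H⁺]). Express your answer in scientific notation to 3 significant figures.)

[H⁺] = 10^(−pH) = 10^(−1.95) = 1.122e-02 M. For HA ⇌ H⁺ + A⁻, Ka = [H⁺][A⁻]/[HA] = [H⁺]² / ([HA]₀ − [H⁺]) = (1.122e-02)² / (0.328 − 1.122e-02) = 3.97e-04.

K_a = 3.97e-04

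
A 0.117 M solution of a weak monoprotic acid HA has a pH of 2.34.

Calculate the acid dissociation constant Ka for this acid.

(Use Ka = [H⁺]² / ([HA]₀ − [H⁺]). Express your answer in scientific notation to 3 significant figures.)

[H⁺] = 10^(−pH) = 10^(−2.34) = 4.571e-03 M. For HA ⇌ H⁺ + A⁻, Ka = [H⁺][A⁻]/[HA] = [H⁺]² / ([HA]₀ − [H⁺]) = (4.571e-03)² / (0.117 − 4.571e-03) = 1.86e-04.

K_a = 1.86e-04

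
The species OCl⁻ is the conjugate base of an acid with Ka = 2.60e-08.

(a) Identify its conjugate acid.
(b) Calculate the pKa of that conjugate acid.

(a) The conjugate acid is formed by adding one H⁺ to OCl⁻, giving HOCl. (b) pKa = -log(Ka) = -log(2.60e-08) = 7.59.

Conjugate acid: HOCl; pK_a = 7.59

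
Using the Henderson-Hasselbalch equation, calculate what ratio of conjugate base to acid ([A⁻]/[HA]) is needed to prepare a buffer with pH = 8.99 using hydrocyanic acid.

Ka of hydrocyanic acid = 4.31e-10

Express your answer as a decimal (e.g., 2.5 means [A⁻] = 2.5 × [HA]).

pKa = -log(4.31e-10) = 9.3655. pH = pKa + log([A⁻]/[HA]), so log([A⁻]/[HA]) = pH − pKa = 8.99 − 9.3655 = -0.3755. [A⁻]/[HA] = 10^(-0.3755) = 0.421

[A⁻]/[HA] = 0.421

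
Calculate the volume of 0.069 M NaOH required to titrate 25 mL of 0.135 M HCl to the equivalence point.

At equivalence: moles acid = moles base. moles HCl = 0.135 × 25/1000 = 0.003375 mol. V_base = moles / 0.069 × 1000 = 48.9 mL.

V_{base} = 48.9 mL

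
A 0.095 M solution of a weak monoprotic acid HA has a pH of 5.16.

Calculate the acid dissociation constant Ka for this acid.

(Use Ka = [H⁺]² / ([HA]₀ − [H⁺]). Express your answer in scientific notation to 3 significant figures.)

[H⁺] = 10^(−pH) = 10^(−5.16) = 6.918e-06 M. For HA ⇌ H⁺ + A⁻, Ka = [H⁺][A⁻]/[HA] = [H⁺]² / ([HA]₀ − [H⁺]) = (6.918e-06)² / (0.095 − 6.918e-06) = 5.04e-10.

K_a = 5.04e-10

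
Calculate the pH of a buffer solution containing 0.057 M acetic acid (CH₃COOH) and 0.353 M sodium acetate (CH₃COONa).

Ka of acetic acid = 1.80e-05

pKa = -log(1.80e-05) = 4.74. pH = pKa + log([A⁻]/[HA]) = 4.74 + log(0.353/0.057)

pH = 5.54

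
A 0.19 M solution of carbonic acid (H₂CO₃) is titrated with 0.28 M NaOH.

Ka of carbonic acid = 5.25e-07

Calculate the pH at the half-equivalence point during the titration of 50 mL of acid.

At half-equivalence [HA] = [A⁻], so Henderson-Hasselbalch gives pH = pKa = -log(5.25e-07) = 6.28.

pH = pKa = 6.28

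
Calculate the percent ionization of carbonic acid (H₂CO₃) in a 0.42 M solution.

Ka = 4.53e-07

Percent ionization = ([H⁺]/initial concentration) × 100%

Using Ka equilibrium: x² + Ka×x - Ka×C = 0. Solving: [H⁺] = 4.3596e-04. Percent = (4.3596e-04/0.42) × 100

Percent ionization = 0.104%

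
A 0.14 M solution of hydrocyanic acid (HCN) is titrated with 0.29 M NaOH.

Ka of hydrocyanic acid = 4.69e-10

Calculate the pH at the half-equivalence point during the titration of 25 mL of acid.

At half-equivalence [HA] = [A⁻], so Henderson-Hasselbalch gives pH = pKa = -log(4.69e-10) = 9.33.

pH = pKa = 9.33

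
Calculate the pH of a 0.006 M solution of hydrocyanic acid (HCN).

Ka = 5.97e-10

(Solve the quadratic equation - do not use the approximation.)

x² + Ka×x - Ka×C = 0. Using quadratic formula: [H⁺] = 1.8923e-06

pH = 5.72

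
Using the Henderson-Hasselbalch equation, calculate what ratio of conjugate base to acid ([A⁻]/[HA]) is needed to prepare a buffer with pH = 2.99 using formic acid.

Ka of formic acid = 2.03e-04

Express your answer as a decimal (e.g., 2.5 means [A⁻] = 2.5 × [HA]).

pKa = -log(2.03e-04) = 3.6925. pH = pKa + log([A⁻]/[HA]), so log([A⁻]/[HA]) = pH − pKa = 2.99 − 3.6925 = -0.7025. [A⁻]/[HA] = 10^(-0.7025) = 0.198

[A⁻]/[HA] = 0.198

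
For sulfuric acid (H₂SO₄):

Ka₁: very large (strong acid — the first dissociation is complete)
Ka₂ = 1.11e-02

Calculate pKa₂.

pKa₂ = -log(Ka₂) = -log(1.11e-02) = 1.95.

pK_{a2} = 1.95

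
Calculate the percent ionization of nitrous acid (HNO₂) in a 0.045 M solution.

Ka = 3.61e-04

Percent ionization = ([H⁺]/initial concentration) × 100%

Using Ka equilibrium: x² + Ka×x - Ka×C = 0. Solving: [H⁺] = 3.8540e-03. Percent = (3.8540e-03/0.045) × 100

Percent ionization = 8.56%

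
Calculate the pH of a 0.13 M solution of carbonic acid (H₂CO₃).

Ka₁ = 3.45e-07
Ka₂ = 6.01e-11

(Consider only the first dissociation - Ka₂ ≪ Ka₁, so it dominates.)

First dissociation dominates. From Ka₁ = [H⁺][HA⁻]/[H₂A], x² + Ka₁·x − Ka₁·C = 0 with C = 0.13 M and Ka₁ = 3.45e-07. Solving: [H⁺] = (−Ka₁ + √(Ka₁² + 4·Ka₁·C)) / 2 = 2.1161e-04 M. pH = -log(2.1161e-04) = 3.67.

pH = 3.67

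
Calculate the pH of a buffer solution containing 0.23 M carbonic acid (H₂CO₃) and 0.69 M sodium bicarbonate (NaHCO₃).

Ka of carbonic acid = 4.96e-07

pKa = -log(4.96e-07) = 6.30. pH = pKa + log([A⁻]/[HA]) = 6.30 + log(0.69/0.23)

pH = 6.78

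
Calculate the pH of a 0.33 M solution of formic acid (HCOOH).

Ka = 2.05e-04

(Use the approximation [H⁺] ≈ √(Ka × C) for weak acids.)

[H⁺] = √(Ka × C) = √(2.05e-04 × 0.33) = 8.2250e-03. pH = -log(8.2250e-03)

pH = 2.08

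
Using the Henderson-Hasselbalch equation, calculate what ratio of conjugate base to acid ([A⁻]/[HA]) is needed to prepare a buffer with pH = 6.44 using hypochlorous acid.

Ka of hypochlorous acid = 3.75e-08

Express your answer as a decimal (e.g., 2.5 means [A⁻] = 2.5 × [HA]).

pKa = -log(3.75e-08) = 7.4260. pH = pKa + log([A⁻]/[HA]), so log([A⁻]/[HA]) = pH − pKa = 6.44 − 7.4260 = -0.9860. [A⁻]/[HA] = 10^(-0.9860) = 0.103

[A⁻]/[HA] = 0.103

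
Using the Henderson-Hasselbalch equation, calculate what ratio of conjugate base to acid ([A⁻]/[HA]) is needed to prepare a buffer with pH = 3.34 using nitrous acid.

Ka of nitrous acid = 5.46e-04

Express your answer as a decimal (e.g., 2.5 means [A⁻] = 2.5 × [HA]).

pKa = -log(5.46e-04) = 3.2628. pH = pKa + log([A⁻]/[HA]), so log([A⁻]/[HA]) = pH − pKa = 3.34 − 3.2628 = 0.0772. [A⁻]/[HA] = 10^(0.0772) = 1.19

[A⁻]/[HA] = 1.19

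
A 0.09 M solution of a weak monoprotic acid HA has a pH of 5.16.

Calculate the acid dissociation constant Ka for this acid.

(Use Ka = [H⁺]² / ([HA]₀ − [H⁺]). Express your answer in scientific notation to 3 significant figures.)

[H⁺] = 10^(−pH) = 10^(−5.16) = 6.918e-06 M. For HA ⇌ H⁺ + A⁻, Ka = [H⁺][A⁻]/[HA] = [H⁺]² / ([HA]₀ − [H⁺]) = (6.918e-06)² / (0.09 − 6.918e-06) = 5.32e-10.

K_a = 5.32e-10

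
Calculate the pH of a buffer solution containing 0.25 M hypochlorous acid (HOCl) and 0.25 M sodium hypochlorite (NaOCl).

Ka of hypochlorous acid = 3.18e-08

pKa = -log(3.18e-08) = 7.50. pH = pKa + log([A⁻]/[HA]) = 7.50 + log(0.25/0.25)

pH = 7.50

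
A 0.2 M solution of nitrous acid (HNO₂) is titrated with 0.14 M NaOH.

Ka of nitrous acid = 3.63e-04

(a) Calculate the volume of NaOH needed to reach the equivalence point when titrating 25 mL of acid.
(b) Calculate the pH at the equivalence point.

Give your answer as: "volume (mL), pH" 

moles acid = 0.2 × 25/1000 = 0.005 mol; V_base = moles/0.14 × 1000 = 35.7 mL. At equivalence only the conjugate base is present: [A⁻] = 0.005/0.061 = 8.2353e-02 M. Kb = Kw/Ka = 2.75e-11; [OH⁻] = √(Kb × [A⁻]) = 1.5062e-06; pOH = 5.82; pH = 14 - pOH = 8.18.

V = 35.7 mL, pH = 8.18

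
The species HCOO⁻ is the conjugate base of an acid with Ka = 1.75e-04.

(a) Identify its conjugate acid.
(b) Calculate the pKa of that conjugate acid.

(a) The conjugate acid is formed by adding one H⁺ to HCOO⁻, giving HCOOH. (b) pKa = -log(Ka) = -log(1.75e-04) = 3.76.

Conjugate acid: HCOOH; pK_a = 3.76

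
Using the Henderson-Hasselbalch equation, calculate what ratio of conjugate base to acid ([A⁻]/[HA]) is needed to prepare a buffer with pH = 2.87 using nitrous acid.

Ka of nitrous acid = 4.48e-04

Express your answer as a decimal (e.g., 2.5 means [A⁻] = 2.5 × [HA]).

pKa = -log(4.48e-04) = 3.3487. pH = pKa + log([A⁻]/[HA]), so log([A⁻]/[HA]) = pH − pKa = 2.87 − 3.3487 = -0.4787. [A⁻]/[HA] = 10^(-0.4787) = 0.332

[A⁻]/[HA] = 0.332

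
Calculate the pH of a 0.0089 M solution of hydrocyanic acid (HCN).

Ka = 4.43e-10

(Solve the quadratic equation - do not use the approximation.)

x² + Ka×x - Ka×C = 0. Using quadratic formula: [H⁺] = 1.9854e-06

pH = 5.70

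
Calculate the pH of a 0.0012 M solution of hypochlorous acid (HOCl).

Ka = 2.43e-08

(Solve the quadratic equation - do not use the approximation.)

x² + Ka×x - Ka×C = 0. Using quadratic formula: [H⁺] = 5.3879e-06

pH = 5.27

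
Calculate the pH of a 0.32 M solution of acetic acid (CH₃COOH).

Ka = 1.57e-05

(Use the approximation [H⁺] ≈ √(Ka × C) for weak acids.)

[H⁺] = √(Ka × C) = √(1.57e-05 × 0.32) = 2.2414e-03. pH = -log(2.2414e-03)

pH = 2.65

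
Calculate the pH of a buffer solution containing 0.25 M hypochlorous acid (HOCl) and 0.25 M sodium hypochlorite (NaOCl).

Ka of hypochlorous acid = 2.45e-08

pKa = -log(2.45e-08) = 7.61. pH = pKa + log([A⁻]/[HA]) = 7.61 + log(0.25/0.25)

pH = 7.61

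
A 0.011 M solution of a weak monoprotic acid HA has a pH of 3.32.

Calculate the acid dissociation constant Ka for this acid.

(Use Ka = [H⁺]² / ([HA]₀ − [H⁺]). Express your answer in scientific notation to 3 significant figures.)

[H⁺] = 10^(−pH) = 10^(−3.32) = 4.786e-04 M. For HA ⇌ H⁺ + A⁻, Ka = [H⁺][A⁻]/[HA] = [H⁺]² / ([HA]₀ − [H⁺]) = (4.786e-04)² / (0.011 − 4.786e-04) = 2.18e-05.

K_a = 2.18e-05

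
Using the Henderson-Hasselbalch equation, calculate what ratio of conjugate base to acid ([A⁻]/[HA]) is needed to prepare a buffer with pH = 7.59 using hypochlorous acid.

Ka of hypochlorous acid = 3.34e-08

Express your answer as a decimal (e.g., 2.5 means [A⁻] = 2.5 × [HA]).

pKa = -log(3.34e-08) = 7.4763. pH = pKa + log([A⁻]/[HA]), so log([A⁻]/[HA]) = pH − pKa = 7.59 − 7.4763 = 0.1137. [A⁻]/[HA] = 10^(0.1137) = 1.30

[A⁻]/[HA] = 1.30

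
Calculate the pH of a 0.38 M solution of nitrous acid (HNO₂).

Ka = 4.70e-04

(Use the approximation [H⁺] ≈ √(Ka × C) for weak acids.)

[H⁺] = √(Ka × C) = √(4.70e-04 × 0.38) = 1.3364e-02. pH = -log(1.3364e-02)

pH = 1.87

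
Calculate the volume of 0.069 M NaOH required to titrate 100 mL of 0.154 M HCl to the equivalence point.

At equivalence: moles acid = moles base. moles HCl = 0.154 × 100/1000 = 0.0154 mol. V_base = moles / 0.069 × 1000 = 223.2 mL.

V_{base} = 223.2 mL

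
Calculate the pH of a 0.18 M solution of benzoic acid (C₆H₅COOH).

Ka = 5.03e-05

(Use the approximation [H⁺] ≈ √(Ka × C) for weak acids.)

[H⁺] = √(Ka × C) = √(5.03e-05 × 0.18) = 3.0090e-03. pH = -log(3.0090e-03)

pH = 2.52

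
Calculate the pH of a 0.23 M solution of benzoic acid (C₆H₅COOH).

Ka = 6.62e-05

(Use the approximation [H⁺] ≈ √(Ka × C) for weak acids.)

[H⁺] = √(Ka × C) = √(6.62e-05 × 0.23) = 3.9021e-03. pH = -log(3.9021e-03)

pH = 2.41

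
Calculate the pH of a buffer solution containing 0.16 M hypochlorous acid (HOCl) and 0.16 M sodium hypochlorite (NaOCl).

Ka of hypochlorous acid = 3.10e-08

pKa = -log(3.10e-08) = 7.51. pH = pKa + log([A⁻]/[HA]) = 7.51 + log(0.16/0.16)

pH = 7.51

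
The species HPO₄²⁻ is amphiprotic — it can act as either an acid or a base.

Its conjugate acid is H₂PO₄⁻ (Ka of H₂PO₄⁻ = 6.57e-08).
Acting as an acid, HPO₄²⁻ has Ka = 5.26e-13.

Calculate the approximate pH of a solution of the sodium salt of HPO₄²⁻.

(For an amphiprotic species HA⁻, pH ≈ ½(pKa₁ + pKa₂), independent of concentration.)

pKa₁ = -log(6.57e-08) = 7.18; pKa₂ = -log(5.26e-13) = 12.28. For an amphiprotic species, pH ≈ ½(pKa₁ + pKa₂) = ½(7.18 + 12.28) = 9.73.

pH = 9.73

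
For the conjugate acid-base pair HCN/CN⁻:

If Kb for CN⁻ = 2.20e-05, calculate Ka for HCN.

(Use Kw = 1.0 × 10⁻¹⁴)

For a conjugate pair Ka × Kb = Kw, so Ka = Kw/Kb = 1.0 × 10⁻¹⁴ / 2.20e-05 = 4.55e-10.

K_a = 4.55e-10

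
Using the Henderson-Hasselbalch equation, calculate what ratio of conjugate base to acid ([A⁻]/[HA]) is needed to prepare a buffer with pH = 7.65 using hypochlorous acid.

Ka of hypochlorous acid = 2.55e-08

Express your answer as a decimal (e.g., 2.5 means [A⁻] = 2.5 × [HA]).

pKa = -log(2.55e-08) = 7.5935. pH = pKa + log([A⁻]/[HA]), so log([A⁻]/[HA]) = pH − pKa = 7.65 − 7.5935 = 0.0565. [A⁻]/[HA] = 10^(0.0565) = 1.14

[A⁻]/[HA] = 1.14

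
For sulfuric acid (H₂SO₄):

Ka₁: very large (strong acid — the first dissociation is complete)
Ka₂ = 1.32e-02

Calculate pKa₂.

pKa₂ = -log(Ka₂) = -log(1.32e-02) = 1.88.

pK_{a2} = 1.88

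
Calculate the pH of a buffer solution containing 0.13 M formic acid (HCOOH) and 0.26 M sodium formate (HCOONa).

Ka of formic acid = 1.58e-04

pKa = -log(1.58e-04) = 3.80. pH = pKa + log([A⁻]/[HA]) = 3.80 + log(0.26/0.13)

pH = 4.10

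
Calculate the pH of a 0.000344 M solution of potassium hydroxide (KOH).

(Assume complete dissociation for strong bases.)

[OH⁻] = 0.000344 M for strong base. pOH = -log[OH⁻] = 3.46, pH = 14 - pOH

pH = 10.54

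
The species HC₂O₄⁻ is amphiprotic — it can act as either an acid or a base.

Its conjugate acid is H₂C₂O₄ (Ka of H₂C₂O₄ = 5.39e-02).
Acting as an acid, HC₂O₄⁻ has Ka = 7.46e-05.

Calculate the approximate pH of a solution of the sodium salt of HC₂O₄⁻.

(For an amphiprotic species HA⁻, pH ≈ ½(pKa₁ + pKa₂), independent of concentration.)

pKa₁ = -log(5.39e-02) = 1.27; pKa₂ = -log(7.46e-05) = 4.13. For an amphiprotic species, pH ≈ ½(pKa₁ + pKa₂) = ½(1.27 + 4.13) = 2.70.

pH = 2.70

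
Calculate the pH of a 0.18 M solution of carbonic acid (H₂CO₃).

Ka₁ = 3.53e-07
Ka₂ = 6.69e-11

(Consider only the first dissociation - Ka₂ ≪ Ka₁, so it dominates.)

First dissociation dominates. From Ka₁ = [H⁺][HA⁻]/[H₂A], x² + Ka₁·x − Ka₁·C = 0 with C = 0.18 M and Ka₁ = 3.53e-07. Solving: [H⁺] = (−Ka₁ + √(Ka₁² + 4·Ka₁·C)) / 2 = 2.5189e-04 M. pH = -log(2.5189e-04) = 3.60.

pH = 3.60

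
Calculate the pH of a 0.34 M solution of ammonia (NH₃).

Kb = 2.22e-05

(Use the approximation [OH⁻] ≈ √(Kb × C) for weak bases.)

[OH⁻] = √(Kb × C) = √(2.22e-05 × 0.34) = 2.7474e-03. pOH = 2.56, pH = 14 - pOH

pH = 11.44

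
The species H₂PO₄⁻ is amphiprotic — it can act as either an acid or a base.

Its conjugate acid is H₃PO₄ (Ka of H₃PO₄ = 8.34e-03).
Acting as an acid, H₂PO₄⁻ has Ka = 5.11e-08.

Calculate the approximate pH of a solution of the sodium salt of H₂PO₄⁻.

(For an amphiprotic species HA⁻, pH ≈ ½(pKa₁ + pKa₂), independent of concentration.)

pKa₁ = -log(8.34e-03) = 2.08; pKa₂ = -log(5.11e-08) = 7.29. For an amphiprotic species, pH ≈ ½(pKa₁ + pKa₂) = ½(2.08 + 7.29) = 4.69.

pH = 4.69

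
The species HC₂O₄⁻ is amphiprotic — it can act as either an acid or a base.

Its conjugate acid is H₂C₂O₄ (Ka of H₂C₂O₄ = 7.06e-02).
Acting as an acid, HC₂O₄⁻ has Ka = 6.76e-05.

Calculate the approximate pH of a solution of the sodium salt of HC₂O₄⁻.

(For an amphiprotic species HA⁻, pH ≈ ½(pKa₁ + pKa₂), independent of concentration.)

pKa₁ = -log(7.06e-02) = 1.15; pKa₂ = -log(6.76e-05) = 4.17. For an amphiprotic species, pH ≈ ½(pKa₁ + pKa₂) = ½(1.15 + 4.17) = 2.66.

pH = 2.66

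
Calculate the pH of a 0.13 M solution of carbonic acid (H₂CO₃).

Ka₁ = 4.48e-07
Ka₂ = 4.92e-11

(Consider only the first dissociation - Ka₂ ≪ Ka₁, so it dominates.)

First dissociation dominates. From Ka₁ = [H⁺][HA⁻]/[H₂A], x² + Ka₁·x − Ka₁·C = 0 with C = 0.13 M and Ka₁ = 4.48e-07. Solving: [H⁺] = (−Ka₁ + √(Ka₁² + 4·Ka₁·C)) / 2 = 2.4111e-04 M. pH = -log(2.4111e-04) = 3.62.

pH = 3.62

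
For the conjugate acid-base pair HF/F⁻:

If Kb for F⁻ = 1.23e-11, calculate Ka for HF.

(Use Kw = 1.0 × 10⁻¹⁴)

For a conjugate pair Ka × Kb = Kw, so Ka = Kw/Kb = 1.0 × 10⁻¹⁴ / 1.23e-11 = 8.13e-04.

K_a = 8.13e-04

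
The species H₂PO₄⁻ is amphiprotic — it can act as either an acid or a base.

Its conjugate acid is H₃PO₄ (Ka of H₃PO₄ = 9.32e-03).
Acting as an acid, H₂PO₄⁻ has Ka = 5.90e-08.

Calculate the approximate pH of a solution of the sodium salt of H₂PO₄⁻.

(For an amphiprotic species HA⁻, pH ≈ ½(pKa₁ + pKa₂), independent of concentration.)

pKa₁ = -log(9.32e-03) = 2.03; pKa₂ = -log(5.90e-08) = 7.23. For an amphiprotic species, pH ≈ ½(pKa₁ + pKa₂) = ½(2.03 + 7.23) = 4.63.

pH = 4.63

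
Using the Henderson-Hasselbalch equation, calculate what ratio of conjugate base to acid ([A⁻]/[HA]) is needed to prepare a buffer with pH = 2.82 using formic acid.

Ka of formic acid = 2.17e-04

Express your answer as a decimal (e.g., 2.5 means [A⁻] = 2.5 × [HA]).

pKa = -log(2.17e-04) = 3.6635. pH = pKa + log([A⁻]/[HA]), so log([A⁻]/[HA]) = pH − pKa = 2.82 − 3.6635 = -0.8435. [A⁻]/[HA] = 10^(-0.8435) = 0.143

[A⁻]/[HA] = 0.143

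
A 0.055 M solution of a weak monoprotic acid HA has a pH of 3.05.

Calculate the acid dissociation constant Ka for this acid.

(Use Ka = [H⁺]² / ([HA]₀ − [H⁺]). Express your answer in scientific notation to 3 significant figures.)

[H⁺] = 10^(−pH) = 10^(−3.05) = 8.913e-04 M. For HA ⇌ H⁺ + A⁻, Ka = [H⁺][A⁻]/[HA] = [H⁺]² / ([HA]₀ − [H⁺]) = (8.913e-04)² / (0.055 − 8.913e-04) = 1.47e-05.

K_a = 1.47e-05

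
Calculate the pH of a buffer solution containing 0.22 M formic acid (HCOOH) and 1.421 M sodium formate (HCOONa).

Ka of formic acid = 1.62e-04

pKa = -log(1.62e-04) = 3.79. pH = pKa + log([A⁻]/[HA]) = 3.79 + log(1.421/0.22)

pH = 4.60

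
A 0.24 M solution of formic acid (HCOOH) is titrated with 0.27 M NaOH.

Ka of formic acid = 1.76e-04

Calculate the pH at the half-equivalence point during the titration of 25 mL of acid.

At half-equivalence [HA] = [A⁻], so Henderson-Hasselbalch gives pH = pKa = -log(1.76e-04) = 3.75.

pH = pKa = 3.75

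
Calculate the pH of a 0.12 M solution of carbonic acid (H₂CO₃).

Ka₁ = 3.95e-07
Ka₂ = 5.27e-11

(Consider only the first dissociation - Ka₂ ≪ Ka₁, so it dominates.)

First dissociation dominates. From Ka₁ = [H⁺][HA⁻]/[H₂A], x² + Ka₁·x − Ka₁·C = 0 with C = 0.12 M and Ka₁ = 3.95e-07. Solving: [H⁺] = (−Ka₁ + √(Ka₁² + 4·Ka₁·C)) / 2 = 2.1752e-04 M. pH = -log(2.1752e-04) = 3.66.

pH = 3.66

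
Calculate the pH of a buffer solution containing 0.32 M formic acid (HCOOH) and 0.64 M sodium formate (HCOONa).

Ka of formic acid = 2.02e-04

pKa = -log(2.02e-04) = 3.69. pH = pKa + log([A⁻]/[HA]) = 3.69 + log(0.64/0.32)

pH = 4.00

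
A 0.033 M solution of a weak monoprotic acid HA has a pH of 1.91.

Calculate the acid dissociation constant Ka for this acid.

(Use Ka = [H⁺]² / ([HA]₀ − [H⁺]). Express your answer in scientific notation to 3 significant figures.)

[H⁺] = 10^(−pH) = 10^(−1.91) = 1.230e-02 M. For HA ⇌ H⁺ + A⁻, Ka = [H⁺][A⁻]/[HA] = [H⁺]² / ([HA]₀ − [H⁺]) = (1.230e-02)² / (0.033 − 1.230e-02) = 7.31e-03.

K_a = 7.31e-03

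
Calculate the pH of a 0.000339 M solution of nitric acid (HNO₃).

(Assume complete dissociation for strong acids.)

[H⁺] = 0.000339 M for strong acid. pH = -log[H⁺] = -log(0.000339)

pH = 3.47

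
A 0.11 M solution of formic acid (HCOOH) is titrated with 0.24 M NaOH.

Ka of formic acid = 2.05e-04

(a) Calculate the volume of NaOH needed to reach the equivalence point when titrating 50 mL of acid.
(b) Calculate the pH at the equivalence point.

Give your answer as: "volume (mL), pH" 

moles acid = 0.11 × 50/1000 = 0.0055 mol; V_base = moles/0.24 × 1000 = 22.9 mL. At equivalence only the conjugate base is present: [A⁻] = 0.0055/0.073 = 7.5429e-02 M. Kb = Kw/Ka = 4.88e-11; [OH⁻] = √(Kb × [A⁻]) = 1.9182e-06; pOH = 5.72; pH = 14 - pOH = 8.28.

V = 22.9 mL, pH = 8.28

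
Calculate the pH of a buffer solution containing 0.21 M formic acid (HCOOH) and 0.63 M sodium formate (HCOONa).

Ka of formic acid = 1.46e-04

pKa = -log(1.46e-04) = 3.84. pH = pKa + log([A⁻]/[HA]) = 3.84 + log(0.63/0.21)

pH = 4.31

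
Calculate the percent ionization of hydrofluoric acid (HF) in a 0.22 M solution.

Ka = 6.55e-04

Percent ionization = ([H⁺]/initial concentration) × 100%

Using Ka equilibrium: x² + Ka×x - Ka×C = 0. Solving: [H⁺] = 1.1681e-02. Percent = (1.1681e-02/0.22) × 100

Percent ionization = 5.31%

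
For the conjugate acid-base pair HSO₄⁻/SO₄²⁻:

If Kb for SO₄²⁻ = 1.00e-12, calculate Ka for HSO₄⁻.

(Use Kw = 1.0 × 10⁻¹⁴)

For a conjugate pair Ka × Kb = Kw, so Ka = Kw/Kb = 1.0 × 10⁻¹⁴ / 1.00e-12 = 1.00e-02.

K_a = 1.00e-02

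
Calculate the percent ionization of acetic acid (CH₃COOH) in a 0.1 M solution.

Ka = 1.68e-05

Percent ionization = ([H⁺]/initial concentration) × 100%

Using Ka equilibrium: x² + Ka×x - Ka×C = 0. Solving: [H⁺] = 1.2878e-03. Percent = (1.2878e-03/0.1) × 100

Percent ionization = 1.29%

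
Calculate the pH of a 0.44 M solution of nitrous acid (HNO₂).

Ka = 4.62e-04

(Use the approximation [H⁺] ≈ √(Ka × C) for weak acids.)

[H⁺] = √(Ka × C) = √(4.62e-04 × 0.44) = 1.4258e-02. pH = -log(1.4258e-02)

pH = 1.85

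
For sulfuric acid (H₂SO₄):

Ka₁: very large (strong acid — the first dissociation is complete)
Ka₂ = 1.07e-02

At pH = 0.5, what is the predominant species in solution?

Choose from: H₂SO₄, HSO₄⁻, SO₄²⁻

The first dissociation is complete, so H₂SO₄ itself is never the predominant species in water; pKa₂ = -log(1.07e-02) = 1.97. For a polyprotic acid the predominant species crosses at each pKa: below pKa_n the protonated form dominates, above it the deprotonated form does. At pH = 0.5, the predominant species is HSO₄⁻.

HSO₄⁻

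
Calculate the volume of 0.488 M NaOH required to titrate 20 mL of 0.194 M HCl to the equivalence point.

At equivalence: moles acid = moles base. moles HCl = 0.194 × 20/1000 = 0.00388 mol. V_base = moles / 0.488 × 1000 = 8.0 mL.

V_{base} = 8.0 mL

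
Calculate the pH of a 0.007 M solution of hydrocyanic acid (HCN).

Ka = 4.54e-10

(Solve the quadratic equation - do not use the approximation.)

x² + Ka×x - Ka×C = 0. Using quadratic formula: [H⁺] = 1.7825e-06

pH = 5.75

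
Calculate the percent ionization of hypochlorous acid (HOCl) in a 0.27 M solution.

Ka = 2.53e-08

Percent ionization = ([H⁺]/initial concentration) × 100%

Using Ka equilibrium: x² + Ka×x - Ka×C = 0. Solving: [H⁺] = 8.2637e-05. Percent = (8.2637e-05/0.27) × 100

Percent ionization = 0.0306%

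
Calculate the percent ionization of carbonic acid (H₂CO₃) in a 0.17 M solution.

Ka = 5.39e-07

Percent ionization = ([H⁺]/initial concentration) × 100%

Using Ka equilibrium: x² + Ka×x - Ka×C = 0. Solving: [H⁺] = 3.0244e-04. Percent = (3.0244e-04/0.17) × 100

Percent ionization = 0.178%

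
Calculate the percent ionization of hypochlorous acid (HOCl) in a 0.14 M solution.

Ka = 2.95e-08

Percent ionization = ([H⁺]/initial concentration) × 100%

Using Ka equilibrium: x² + Ka×x - Ka×C = 0. Solving: [H⁺] = 6.4250e-05. Percent = (6.4250e-05/0.14) × 100

Percent ionization = 0.0459%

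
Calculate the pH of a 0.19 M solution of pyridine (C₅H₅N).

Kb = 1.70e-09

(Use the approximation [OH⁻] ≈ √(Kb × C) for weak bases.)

[OH⁻] = √(Kb × C) = √(1.70e-09 × 0.19) = 1.7972e-05. pOH = 4.75, pH = 14 - pOH

pH = 9.25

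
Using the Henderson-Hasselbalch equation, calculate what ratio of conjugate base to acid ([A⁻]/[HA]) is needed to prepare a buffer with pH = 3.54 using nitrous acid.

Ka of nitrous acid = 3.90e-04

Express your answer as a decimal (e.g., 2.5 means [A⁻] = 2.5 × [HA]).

pKa = -log(3.90e-04) = 3.4089. pH = pKa + log([A⁻]/[HA]), so log([A⁻]/[HA]) = pH − pKa = 3.54 − 3.4089 = 0.1311. [A⁻]/[HA] = 10^(0.1311) = 1.35

[A⁻]/[HA] = 1.35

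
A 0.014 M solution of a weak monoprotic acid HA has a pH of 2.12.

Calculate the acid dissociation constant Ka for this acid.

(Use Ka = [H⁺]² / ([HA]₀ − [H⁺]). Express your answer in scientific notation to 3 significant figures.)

[H⁺] = 10^(−pH) = 10^(−2.12) = 7.586e-03 M. For HA ⇌ H⁺ + A⁻, Ka = [H⁺][A⁻]/[HA] = [H⁺]² / ([HA]₀ − [H⁺]) = (7.586e-03)² / (0.014 − 7.586e-03) = 8.97e-03.

K_a = 8.97e-03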